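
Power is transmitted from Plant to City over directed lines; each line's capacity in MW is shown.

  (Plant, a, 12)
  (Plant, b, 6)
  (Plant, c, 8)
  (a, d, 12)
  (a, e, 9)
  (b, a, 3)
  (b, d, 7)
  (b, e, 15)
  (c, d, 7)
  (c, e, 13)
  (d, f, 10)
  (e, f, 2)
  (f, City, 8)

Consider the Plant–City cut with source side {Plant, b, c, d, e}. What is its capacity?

27

Edges leaving {Plant, b, c, d, e}: Plant→a (12), b→a (3), d→f (10), e→f (2).
Cut capacity = 12 + 3 + 10 + 2 = 27.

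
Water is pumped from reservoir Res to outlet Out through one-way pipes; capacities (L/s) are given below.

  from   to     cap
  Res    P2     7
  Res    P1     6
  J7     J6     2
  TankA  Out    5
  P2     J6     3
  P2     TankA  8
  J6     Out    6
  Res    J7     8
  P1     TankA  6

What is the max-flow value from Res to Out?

10

Augment Res→J7→J6→Out: bottleneck 2, flow now 2.
Augment Res→P2→J6→Out: bottleneck 3, flow now 5.
Augment Res→P2→TankA→Out: bottleneck 4, flow now 9.
Augment Res→P1→TankA→Out: bottleneck 1, flow now 10.
No augmenting path remains; maximum flow = 10.
In the residual graph, reachable from Res: {Res, J7, P2, P1, TankA}.
Min-cut edges: J7→J6 (2), P2→J6 (3), TankA→Out (5); capacity 2 + 3 + 5 = 10.
This cut is saturated, so no flow can exceed 10.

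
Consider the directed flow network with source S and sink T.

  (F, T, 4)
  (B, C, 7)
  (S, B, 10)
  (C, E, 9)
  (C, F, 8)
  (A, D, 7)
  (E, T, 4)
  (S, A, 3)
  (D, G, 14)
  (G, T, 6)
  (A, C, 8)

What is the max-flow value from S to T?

10

Augment S→A→C→E→T: bottleneck 3, flow now 3.
Augment S→B→C→E→T: bottleneck 1, flow now 4.
Augment S→B→C→F→T: bottleneck 4, flow now 8.
Augment S→B→C→A→D→G→T: bottleneck 2, flow now 10. (uses reverse residual edge)
No augmenting path remains; maximum flow = 10.
In the residual graph, reachable from S: {S, B}.
Min-cut edges: S→A (3), B→C (7); capacity 3 + 7 = 10.
This cut is saturated, so no flow can exceed 10.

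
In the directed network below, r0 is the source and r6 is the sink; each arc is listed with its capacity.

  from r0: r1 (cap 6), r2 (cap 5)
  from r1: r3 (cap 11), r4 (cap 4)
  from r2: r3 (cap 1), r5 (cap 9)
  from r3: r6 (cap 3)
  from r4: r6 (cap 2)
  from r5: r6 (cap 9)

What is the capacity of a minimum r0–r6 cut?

Augment r0→r1→r3→r6: bottleneck 3, flow now 3.
Augment r0→r1→r4→r6: bottleneck 2, flow now 5.
Augment r0→r2→r5→r6: bottleneck 5, flow now 10.
No augmenting path remains; maximum flow = 10.
By max-flow min-cut, the minimum cut capacity equals the max flow.
In the residual graph, reachable from r0: {r0, r1, r3, r4}.
Min-cut edges: r0→r2 (5), r3→r6 (3), r4→r6 (2); capacity 5 + 3 + 2 = 10.

10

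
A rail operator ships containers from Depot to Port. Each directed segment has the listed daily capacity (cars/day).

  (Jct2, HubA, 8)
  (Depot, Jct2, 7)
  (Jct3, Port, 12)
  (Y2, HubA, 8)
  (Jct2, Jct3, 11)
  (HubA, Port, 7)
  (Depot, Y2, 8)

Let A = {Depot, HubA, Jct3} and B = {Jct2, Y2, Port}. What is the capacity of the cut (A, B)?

34

Edges leaving {Depot, HubA, Jct3}: Depot→Jct2 (7), Depot→Y2 (8), HubA→Port (7), Jct3→Port (12).
Cut capacity = 7 + 8 + 7 + 12 = 34.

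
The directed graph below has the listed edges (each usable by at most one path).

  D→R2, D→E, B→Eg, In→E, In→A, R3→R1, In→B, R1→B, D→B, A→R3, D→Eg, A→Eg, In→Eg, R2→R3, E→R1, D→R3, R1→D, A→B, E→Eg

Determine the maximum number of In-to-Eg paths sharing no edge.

4

Assign every edge capacity 1; by Menger, the answer equals the max flow.
Path In→Eg (+1); total 1.
Path In→E→Eg (+1); total 2.
Path In→A→Eg (+1); total 3.
Path In→B→Eg (+1); total 4.
No residual In→Eg path; max flow = 4.
Certifying cut of size 4: {In→A, In→B, In→E, In→Eg}.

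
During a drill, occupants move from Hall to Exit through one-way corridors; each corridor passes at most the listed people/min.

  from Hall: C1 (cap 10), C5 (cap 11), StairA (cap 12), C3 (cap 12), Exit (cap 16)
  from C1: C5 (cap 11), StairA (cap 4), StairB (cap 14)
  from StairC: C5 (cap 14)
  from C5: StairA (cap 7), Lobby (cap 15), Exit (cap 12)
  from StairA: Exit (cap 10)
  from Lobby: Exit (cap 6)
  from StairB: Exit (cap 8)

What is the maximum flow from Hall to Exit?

Augment Hall→Exit: bottleneck 16, flow now 16.
Augment Hall→C5→Exit: bottleneck 11, flow now 27.
Augment Hall→StairA→Exit: bottleneck 10, flow now 37.
Augment Hall→C1→C5→Exit: bottleneck 1, flow now 38.
Augment Hall→C1→StairB→Exit: bottleneck 8, flow now 46.
Augment Hall→C1→C5→Lobby→Exit: bottleneck 1, flow now 47.
No augmenting path remains; maximum flow = 47.
In the residual graph, reachable from Hall: {Hall, StairA, C3}.
Min-cut edges: Hall→C1 (10), Hall→C5 (11), Hall→Exit (16), StairA→Exit (10); capacity 10 + 11 + 16 + 10 = 47.
This cut is saturated, so no flow can exceed 47.

47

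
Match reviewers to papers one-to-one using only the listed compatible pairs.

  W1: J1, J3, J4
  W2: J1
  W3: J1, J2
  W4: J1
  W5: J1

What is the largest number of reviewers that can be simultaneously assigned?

3

Unit-capacity flow: source→left, listed edges, right→sink; max matching = max flow.
Augmenting path W1→J1 (+1); matched 1.
Augmenting path W3→J2 (+1); matched 2.
Augmenting path W2→J1→W1→J3 (+1); matched 3.
No augmenting path remains; maximum matching = 3.
König certificate: {W1, W3, J1} is a vertex cover of size 3 (every listed pair touches it), so no matching can be larger.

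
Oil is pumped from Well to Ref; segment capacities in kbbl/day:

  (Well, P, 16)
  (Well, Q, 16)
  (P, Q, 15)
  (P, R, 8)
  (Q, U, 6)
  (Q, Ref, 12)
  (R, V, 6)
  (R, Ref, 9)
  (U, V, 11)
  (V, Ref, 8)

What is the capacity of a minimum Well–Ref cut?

26

Augment Well→Q→Ref: bottleneck 12, flow now 12.
Augment Well→P→R→Ref: bottleneck 8, flow now 20.
Augment Well→Q→U→V→Ref: bottleneck 4, flow now 24.
Augment Well→P→Q→U→V→Ref: bottleneck 2, flow now 26.
No augmenting path remains; maximum flow = 26.
By max-flow min-cut, the minimum cut capacity equals the max flow.
In the residual graph, reachable from Well: {Well, P, Q}.
Min-cut edges: P→R (8), Q→U (6), Q→Ref (12); capacity 8 + 6 + 12 = 26.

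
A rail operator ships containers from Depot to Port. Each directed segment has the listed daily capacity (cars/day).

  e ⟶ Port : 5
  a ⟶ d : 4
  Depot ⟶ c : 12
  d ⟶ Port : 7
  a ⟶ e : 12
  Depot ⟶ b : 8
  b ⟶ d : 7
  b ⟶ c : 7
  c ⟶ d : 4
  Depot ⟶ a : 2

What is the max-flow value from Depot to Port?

Augment Depot→a→d→Port: bottleneck 2, flow now 2.
Augment Depot→b→d→Port: bottleneck 5, flow now 7.
Augment Depot→b→d→a→e→Port: bottleneck 2, flow now 9. (uses reverse residual edge)
No augmenting path remains; maximum flow = 9.
In the residual graph, reachable from Depot: {Depot, b, c, d}.
Min-cut edges: Depot→a (2), d→Port (7); capacity 2 + 7 = 9.
This cut is saturated, so no flow can exceed 9.

9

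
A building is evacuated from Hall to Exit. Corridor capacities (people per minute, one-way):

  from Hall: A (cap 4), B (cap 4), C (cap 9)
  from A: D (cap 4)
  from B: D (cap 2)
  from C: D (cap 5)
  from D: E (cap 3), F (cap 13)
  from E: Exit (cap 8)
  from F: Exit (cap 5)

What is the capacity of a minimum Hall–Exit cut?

Augment Hall→A→D→E→Exit: bottleneck 3, flow now 3.
Augment Hall→A→D→F→Exit: bottleneck 1, flow now 4.
Augment Hall→B→D→F→Exit: bottleneck 2, flow now 6.
Augment Hall→C→D→F→Exit: bottleneck 2, flow now 8.
No augmenting path remains; maximum flow = 8.
By max-flow min-cut, the minimum cut capacity equals the max flow.
In the residual graph, reachable from Hall: {Hall, A, B, C, D, F}.
Min-cut edges: D→E (3), F→Exit (5); capacity 3 + 5 = 8.

8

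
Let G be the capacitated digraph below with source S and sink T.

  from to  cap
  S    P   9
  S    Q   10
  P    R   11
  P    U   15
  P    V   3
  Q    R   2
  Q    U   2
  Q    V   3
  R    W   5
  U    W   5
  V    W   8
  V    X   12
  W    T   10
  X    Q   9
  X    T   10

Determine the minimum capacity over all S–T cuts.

Augment S→P→R→W→T: bottleneck 5, flow now 5.
Augment S→P→U→W→T: bottleneck 4, flow now 9.
Augment S→Q→U→W→T: bottleneck 1, flow now 10.
Augment S→Q→V→X→T: bottleneck 3, flow now 13.
Augment S→Q→R→P→V→X→T: bottleneck 2, flow now 15. (uses reverse residual edge)
Augment S→Q→U→P→V→X→T: bottleneck 1, flow now 16. (uses reverse residual edge)
No augmenting path remains; maximum flow = 16.
By max-flow min-cut, the minimum cut capacity equals the max flow.
In the residual graph, reachable from S: {S, Q}.
Min-cut edges: S→P (9), Q→R (2), Q→U (2), Q→V (3); capacity 9 + 2 + 2 + 3 = 16.

16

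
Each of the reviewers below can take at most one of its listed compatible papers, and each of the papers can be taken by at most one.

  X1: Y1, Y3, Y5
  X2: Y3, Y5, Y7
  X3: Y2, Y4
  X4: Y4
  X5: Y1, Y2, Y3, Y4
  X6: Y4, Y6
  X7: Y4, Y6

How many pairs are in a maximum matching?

Unit-capacity flow: source→left, listed edges, right→sink; max matching = max flow.
Augmenting path X1→Y1 (+1); matched 1.
Augmenting path X2→Y3 (+1); matched 2.
Augmenting path X3→Y2 (+1); matched 3.
Augmenting path X4→Y4 (+1); matched 4.
Augmenting path X6→Y6 (+1); matched 5.
Augmenting path X5→Y1→X1→Y5 (+1); matched 6.
No augmenting path remains; maximum matching = 6.
König certificate: {X1, X2, X3, X5, Y4, Y6} is a vertex cover of size 6 (every listed pair touches it), so no matching can be larger.

6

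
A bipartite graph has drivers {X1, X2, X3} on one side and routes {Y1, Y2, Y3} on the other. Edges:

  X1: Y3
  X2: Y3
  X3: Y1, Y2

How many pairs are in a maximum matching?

2

Unit-capacity flow: source→left, listed edges, right→sink; max matching = max flow.
Augmenting path X1→Y3 (+1); matched 1.
Augmenting path X3→Y1 (+1); matched 2.
No augmenting path remains; maximum matching = 2.
König certificate: {X3, Y3} is a vertex cover of size 2 (every listed pair touches it), so no matching can be larger.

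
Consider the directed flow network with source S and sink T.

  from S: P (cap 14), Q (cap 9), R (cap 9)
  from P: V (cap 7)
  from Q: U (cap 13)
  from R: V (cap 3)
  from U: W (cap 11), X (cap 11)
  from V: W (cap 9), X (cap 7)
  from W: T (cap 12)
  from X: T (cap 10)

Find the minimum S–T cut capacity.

Augment S→P→V→W→T: bottleneck 7, flow now 7.
Augment S→Q→U→W→T: bottleneck 5, flow now 12.
Augment S→Q→U→X→T: bottleneck 4, flow now 16.
Augment S→R→V→X→T: bottleneck 3, flow now 19.
No augmenting path remains; maximum flow = 19.
By max-flow min-cut, the minimum cut capacity equals the max flow.
In the residual graph, reachable from S: {S, P, R}.
Min-cut edges: S→Q (9), P→V (7), R→V (3); capacity 9 + 7 + 3 = 19.

19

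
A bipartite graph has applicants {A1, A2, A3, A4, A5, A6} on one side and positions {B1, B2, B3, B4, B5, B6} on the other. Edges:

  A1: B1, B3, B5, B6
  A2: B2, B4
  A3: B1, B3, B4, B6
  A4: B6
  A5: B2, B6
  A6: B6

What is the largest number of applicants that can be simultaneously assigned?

Unit-capacity flow: source→left, listed edges, right→sink; max matching = max flow.
Augmenting path A1→B1 (+1); matched 1.
Augmenting path A2→B2 (+1); matched 2.
Augmenting path A3→B3 (+1); matched 3.
Augmenting path A4→B6 (+1); matched 4.
Augmenting path A5→B2→A2→B4 (+1); matched 5.
No augmenting path remains; maximum matching = 5.
König certificate: {A1, A2, A3, A5, B6} is a vertex cover of size 5 (every listed pair touches it), so no matching can be larger.

5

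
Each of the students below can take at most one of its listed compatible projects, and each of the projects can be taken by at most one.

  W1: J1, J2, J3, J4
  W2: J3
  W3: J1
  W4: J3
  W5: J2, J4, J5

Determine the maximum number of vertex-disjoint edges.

4

Unit-capacity flow: source→left, listed edges, right→sink; max matching = max flow.
Augmenting path W1→J1 (+1); matched 1.
Augmenting path W2→J3 (+1); matched 2.
Augmenting path W5→J2 (+1); matched 3.
Augmenting path W3→J1→W1→J4 (+1); matched 4.
No augmenting path remains; maximum matching = 4.
König certificate: {W1, W3, W5, J3} is a vertex cover of size 4 (every listed pair touches it), so no matching can be larger.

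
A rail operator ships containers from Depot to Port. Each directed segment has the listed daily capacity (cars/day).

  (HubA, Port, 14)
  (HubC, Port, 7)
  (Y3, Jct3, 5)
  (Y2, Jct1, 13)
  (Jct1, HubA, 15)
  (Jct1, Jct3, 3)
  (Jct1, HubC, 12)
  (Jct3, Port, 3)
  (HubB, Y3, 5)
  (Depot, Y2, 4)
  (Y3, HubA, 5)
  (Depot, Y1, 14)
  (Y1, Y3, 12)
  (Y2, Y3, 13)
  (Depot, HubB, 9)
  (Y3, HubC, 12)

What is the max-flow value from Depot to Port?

19

Augment Depot→HubB→Y3→HubC→Port: bottleneck 5, flow now 5.
Augment Depot→Y2→Jct1→HubC→Port: bottleneck 2, flow now 7.
Augment Depot→Y2→Jct1→Jct3→Port: bottleneck 2, flow now 9.
Augment Depot→Y1→Y3→Jct3→Port: bottleneck 1, flow now 10.
Augment Depot→Y1→Y3→HubA→Port: bottleneck 5, flow now 15.
Augment Depot→Y1→Y3→HubC→Jct1→HubA→Port: bottleneck 2, flow now 17. (uses reverse residual edge)
Augment Depot→Y1→Y3→Jct3→Jct1→HubA→Port: bottleneck 2, flow now 19. (uses reverse residual edge)
No augmenting path remains; maximum flow = 19.
In the residual graph, reachable from Depot: {Depot, HubB, Y1, Y3, HubC, Jct3}.
Min-cut edges: Depot→Y2 (4), Y3→HubA (5), HubC→Port (7), Jct3→Port (3); capacity 4 + 5 + 7 + 3 = 19.
This cut is saturated, so no flow can exceed 19.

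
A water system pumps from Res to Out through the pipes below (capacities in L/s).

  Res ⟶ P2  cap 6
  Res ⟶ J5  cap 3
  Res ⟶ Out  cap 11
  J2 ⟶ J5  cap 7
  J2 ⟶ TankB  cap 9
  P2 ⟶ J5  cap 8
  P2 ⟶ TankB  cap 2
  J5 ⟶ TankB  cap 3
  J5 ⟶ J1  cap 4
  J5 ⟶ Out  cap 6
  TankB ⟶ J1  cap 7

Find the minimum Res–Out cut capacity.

Augment Res→Out: bottleneck 11, flow now 11.
Augment Res→J5→Out: bottleneck 3, flow now 14.
Augment Res→P2→J5→Out: bottleneck 3, flow now 17.
No augmenting path remains; maximum flow = 17.
By max-flow min-cut, the minimum cut capacity equals the max flow.
In the residual graph, reachable from Res: {Res, P2, J5, TankB, J1}.
Min-cut edges: Res→Out (11), J5→Out (6); capacity 11 + 6 = 17.

17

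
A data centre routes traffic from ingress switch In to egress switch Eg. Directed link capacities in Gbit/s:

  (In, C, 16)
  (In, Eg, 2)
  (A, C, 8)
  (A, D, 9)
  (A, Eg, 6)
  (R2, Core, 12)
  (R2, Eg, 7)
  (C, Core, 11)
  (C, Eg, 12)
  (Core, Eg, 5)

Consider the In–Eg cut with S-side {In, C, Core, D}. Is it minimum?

No — its capacity is 19, but the minimum cut has capacity 18.

Given cut capacity: 2 + 12 + 5 = 19.
Augment In→Eg: bottleneck 2, flow now 2.
Augment In→C→Eg: bottleneck 12, flow now 14.
Augment In→C→Core→Eg: bottleneck 4, flow now 18.
No augmenting path remains; maximum flow = 18.
In the residual graph, reachable from In: {In}.
Min-cut edges: In→C (16), In→Eg (2); capacity 16 + 2 = 18.
Cut capacity 19 exceeds the max flow 18, so it is not minimum.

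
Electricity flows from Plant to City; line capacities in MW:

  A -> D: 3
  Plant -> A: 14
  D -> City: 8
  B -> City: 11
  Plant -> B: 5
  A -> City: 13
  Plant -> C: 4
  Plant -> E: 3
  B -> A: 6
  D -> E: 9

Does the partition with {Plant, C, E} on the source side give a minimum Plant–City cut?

Given cut capacity: 14 + 5 = 19.
Augment Plant→A→City: bottleneck 13, flow now 13.
Augment Plant→B→City: bottleneck 5, flow now 18.
Augment Plant→A→D→City: bottleneck 1, flow now 19.
No augmenting path remains; maximum flow = 19.
Cut capacity 19 equals the max flow, so it is a minimum cut.

Yes — it is a minimum cut (capacity 19).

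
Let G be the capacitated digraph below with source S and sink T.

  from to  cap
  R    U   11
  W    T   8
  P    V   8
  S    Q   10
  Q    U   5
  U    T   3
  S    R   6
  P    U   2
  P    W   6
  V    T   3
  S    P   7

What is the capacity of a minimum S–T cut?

Augment S→P→U→T: bottleneck 2, flow now 2.
Augment S→P→V→T: bottleneck 3, flow now 5.
Augment S→P→W→T: bottleneck 2, flow now 7.
Augment S→Q→U→T: bottleneck 1, flow now 8.
Augment S→Q→U→P→W→T: bottleneck 2, flow now 10. (uses reverse residual edge)
No augmenting path remains; maximum flow = 10.
By max-flow min-cut, the minimum cut capacity equals the max flow.
In the residual graph, reachable from S: {S, Q, R, U}.
Min-cut edges: S→P (7), U→T (3); capacity 7 + 3 = 10.

10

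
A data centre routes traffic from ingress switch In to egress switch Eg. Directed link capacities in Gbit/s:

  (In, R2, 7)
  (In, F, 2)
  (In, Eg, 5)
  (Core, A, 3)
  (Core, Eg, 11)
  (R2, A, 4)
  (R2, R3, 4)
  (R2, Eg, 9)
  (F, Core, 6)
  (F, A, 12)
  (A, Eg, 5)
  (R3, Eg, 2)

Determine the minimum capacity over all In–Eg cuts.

14

Augment In→Eg: bottleneck 5, flow now 5.
Augment In→R2→Eg: bottleneck 7, flow now 12.
Augment In→F→Core→Eg: bottleneck 2, flow now 14.
No augmenting path remains; maximum flow = 14.
By max-flow min-cut, the minimum cut capacity equals the max flow.
In the residual graph, reachable from In: {In}.
Min-cut edges: In→R2 (7), In→F (2), In→Eg (5); capacity 7 + 2 + 5 = 14.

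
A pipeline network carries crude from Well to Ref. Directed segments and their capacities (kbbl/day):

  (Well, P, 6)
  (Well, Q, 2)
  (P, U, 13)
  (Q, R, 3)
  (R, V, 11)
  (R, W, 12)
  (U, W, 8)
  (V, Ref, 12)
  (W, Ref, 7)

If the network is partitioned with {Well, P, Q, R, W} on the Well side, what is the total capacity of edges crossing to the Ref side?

31

Edges leaving {Well, P, Q, R, W}: P→U (13), R→V (11), W→Ref (7).
Cut capacity = 13 + 11 + 7 = 31.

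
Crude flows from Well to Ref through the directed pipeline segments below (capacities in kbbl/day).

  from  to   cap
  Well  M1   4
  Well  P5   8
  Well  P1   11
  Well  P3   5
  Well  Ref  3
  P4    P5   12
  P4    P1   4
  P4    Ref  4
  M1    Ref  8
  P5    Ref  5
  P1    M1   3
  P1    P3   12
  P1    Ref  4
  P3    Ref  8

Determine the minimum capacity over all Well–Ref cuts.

27

Augment Well→Ref: bottleneck 3, flow now 3.
Augment Well→M1→Ref: bottleneck 4, flow now 7.
Augment Well→P5→Ref: bottleneck 5, flow now 12.
Augment Well→P1→Ref: bottleneck 4, flow now 16.
Augment Well→P3→Ref: bottleneck 5, flow now 21.
Augment Well→P1→M1→Ref: bottleneck 3, flow now 24.
Augment Well→P1→P3→Ref: bottleneck 3, flow now 27.
No augmenting path remains; maximum flow = 27.
By max-flow min-cut, the minimum cut capacity equals the max flow.
In the residual graph, reachable from Well: {Well, P5, P1, P3}.
Min-cut edges: Well→M1 (4), Well→Ref (3), P5→Ref (5), P1→M1 (3), P1→Ref (4), P3→Ref (8); capacity 4 + 3 + 5 + 3 + 4 + 8 = 27.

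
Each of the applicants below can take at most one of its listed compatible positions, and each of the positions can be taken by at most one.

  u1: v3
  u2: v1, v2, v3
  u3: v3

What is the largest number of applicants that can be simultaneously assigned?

2

Unit-capacity flow: source→left, listed edges, right→sink; max matching = max flow.
Augmenting path u1→v3 (+1); matched 1.
Augmenting path u2→v1 (+1); matched 2.
No augmenting path remains; maximum matching = 2.
König certificate: {u2, v3} is a vertex cover of size 2 (every listed pair touches it), so no matching can be larger.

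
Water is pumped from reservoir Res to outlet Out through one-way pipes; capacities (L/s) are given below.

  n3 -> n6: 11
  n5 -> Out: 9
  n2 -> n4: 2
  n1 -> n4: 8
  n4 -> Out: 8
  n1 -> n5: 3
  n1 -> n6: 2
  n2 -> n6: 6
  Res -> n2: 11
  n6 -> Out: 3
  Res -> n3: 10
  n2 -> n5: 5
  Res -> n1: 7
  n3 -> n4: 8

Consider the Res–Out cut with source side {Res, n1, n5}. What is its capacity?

Edges leaving {Res, n1, n5}: Res→n2 (11), Res→n3 (10), n1→n4 (8), n1→n6 (2), n5→Out (9).
Cut capacity = 11 + 10 + 8 + 2 + 9 = 40.

40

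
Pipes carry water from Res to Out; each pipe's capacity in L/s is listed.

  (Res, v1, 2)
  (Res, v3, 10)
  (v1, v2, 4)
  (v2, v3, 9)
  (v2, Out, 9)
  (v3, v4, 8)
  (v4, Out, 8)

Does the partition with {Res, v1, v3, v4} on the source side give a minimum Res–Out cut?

No — its capacity is 12, but the minimum cut has capacity 10.

Given cut capacity: 4 + 8 = 12.
Augment Res→v1→v2→Out: bottleneck 2, flow now 2.
Augment Res→v3→v4→Out: bottleneck 8, flow now 10.
No augmenting path remains; maximum flow = 10.
In the residual graph, reachable from Res: {Res, v3}.
Min-cut edges: Res→v1 (2), v3→v4 (8); capacity 2 + 8 = 10.
Cut capacity 12 exceeds the max flow 10, so it is not minimum.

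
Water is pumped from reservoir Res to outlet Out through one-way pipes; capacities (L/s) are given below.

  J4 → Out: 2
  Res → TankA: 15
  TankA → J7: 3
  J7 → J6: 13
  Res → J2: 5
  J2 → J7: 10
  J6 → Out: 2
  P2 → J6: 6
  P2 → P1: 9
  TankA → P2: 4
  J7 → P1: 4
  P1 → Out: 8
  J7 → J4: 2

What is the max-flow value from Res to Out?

12

Augment Res→TankA→J7→P1→Out: bottleneck 3, flow now 3.
Augment Res→TankA→P2→P1→Out: bottleneck 4, flow now 7.
Augment Res→J2→J7→P1→Out: bottleneck 1, flow now 8.
Augment Res→J2→J7→J4→Out: bottleneck 2, flow now 10.
Augment Res→J2→J7→J6→Out: bottleneck 2, flow now 12.
No augmenting path remains; maximum flow = 12.
In the residual graph, reachable from Res: {Res, TankA}.
Min-cut edges: Res→J2 (5), TankA→J7 (3), TankA→P2 (4); capacity 5 + 3 + 4 = 12.
This cut is saturated, so no flow can exceed 12.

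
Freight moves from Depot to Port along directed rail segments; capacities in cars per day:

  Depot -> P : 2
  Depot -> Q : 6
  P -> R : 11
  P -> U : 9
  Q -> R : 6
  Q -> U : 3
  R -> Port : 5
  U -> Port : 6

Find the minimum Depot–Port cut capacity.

8

Augment Depot→P→R→Port: bottleneck 2, flow now 2.
Augment Depot→Q→R→Port: bottleneck 3, flow now 5.
Augment Depot→Q→U→Port: bottleneck 3, flow now 8.
No augmenting path remains; maximum flow = 8.
By max-flow min-cut, the minimum cut capacity equals the max flow.
In the residual graph, reachable from Depot: {Depot}.
Min-cut edges: Depot→P (2), Depot→Q (6); capacity 2 + 6 = 8.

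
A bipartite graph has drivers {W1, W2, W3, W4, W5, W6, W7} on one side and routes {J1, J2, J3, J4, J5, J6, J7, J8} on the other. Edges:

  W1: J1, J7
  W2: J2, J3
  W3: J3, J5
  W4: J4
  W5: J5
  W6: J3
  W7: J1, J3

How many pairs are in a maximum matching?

6

Unit-capacity flow: source→left, listed edges, right→sink; max matching = max flow.
Augmenting path W1→J1 (+1); matched 1.
Augmenting path W2→J2 (+1); matched 2.
Augmenting path W3→J3 (+1); matched 3.
Augmenting path W4→J4 (+1); matched 4.
Augmenting path W5→J5 (+1); matched 5.
Augmenting path W7→J1→W1→J7 (+1); matched 6.
No augmenting path remains; maximum matching = 6.
König certificate: {W1, W2, W4, W7, J3, J5} is a vertex cover of size 6 (every listed pair touches it), so no matching can be larger.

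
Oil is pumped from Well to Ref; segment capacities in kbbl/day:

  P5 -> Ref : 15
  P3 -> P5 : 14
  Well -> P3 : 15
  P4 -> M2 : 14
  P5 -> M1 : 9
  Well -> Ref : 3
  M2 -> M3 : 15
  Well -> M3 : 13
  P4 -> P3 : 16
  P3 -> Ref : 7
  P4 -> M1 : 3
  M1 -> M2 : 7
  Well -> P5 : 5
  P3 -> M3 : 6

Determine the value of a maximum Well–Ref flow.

Augment Well→Ref: bottleneck 3, flow now 3.
Augment Well→P3→Ref: bottleneck 7, flow now 10.
Augment Well→P5→Ref: bottleneck 5, flow now 15.
Augment Well→P3→P5→Ref: bottleneck 8, flow now 23.
No augmenting path remains; maximum flow = 23.
In the residual graph, reachable from Well: {Well, M3}.
Min-cut edges: Well→P3 (15), Well→P5 (5), Well→Ref (3); capacity 15 + 5 + 3 = 23.
This cut is saturated, so no flow can exceed 23.

23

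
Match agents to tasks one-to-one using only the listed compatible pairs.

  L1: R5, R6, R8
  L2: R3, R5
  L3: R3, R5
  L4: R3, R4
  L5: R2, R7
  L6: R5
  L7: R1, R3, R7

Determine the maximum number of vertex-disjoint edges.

Unit-capacity flow: source→left, listed edges, right→sink; max matching = max flow.
Augmenting path L1→R5 (+1); matched 1.
Augmenting path L2→R3 (+1); matched 2.
Augmenting path L4→R4 (+1); matched 3.
Augmenting path L5→R2 (+1); matched 4.
Augmenting path L7→R1 (+1); matched 5.
Augmenting path L3→R5→L1→R6 (+1); matched 6.
No augmenting path remains; maximum matching = 6.
König certificate: {L1, L4, L5, L7, R3, R5} is a vertex cover of size 6 (every listed pair touches it), so no matching can be larger.

6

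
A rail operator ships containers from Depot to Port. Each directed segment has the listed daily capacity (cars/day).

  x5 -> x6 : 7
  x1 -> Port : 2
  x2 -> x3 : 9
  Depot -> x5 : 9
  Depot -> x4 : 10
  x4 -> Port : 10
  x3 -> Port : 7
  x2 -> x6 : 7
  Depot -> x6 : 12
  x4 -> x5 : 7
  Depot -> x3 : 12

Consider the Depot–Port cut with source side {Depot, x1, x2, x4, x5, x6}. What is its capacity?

33

Edges leaving {Depot, x1, x2, x4, x5, x6}: Depot→x3 (12), x1→Port (2), x2→x3 (9), x4→Port (10).
Cut capacity = 12 + 2 + 9 + 10 = 33.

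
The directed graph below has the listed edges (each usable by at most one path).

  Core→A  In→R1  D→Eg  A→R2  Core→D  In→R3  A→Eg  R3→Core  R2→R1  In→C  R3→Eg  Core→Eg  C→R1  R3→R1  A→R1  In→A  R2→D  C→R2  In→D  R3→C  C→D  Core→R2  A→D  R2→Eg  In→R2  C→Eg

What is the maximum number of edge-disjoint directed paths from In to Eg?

5

Assign every edge capacity 1; by Menger, the answer equals the max flow.
Path In→R3→Eg (+1); total 1.
Path In→C→Eg (+1); total 2.
Path In→A→Eg (+1); total 3.
Path In→R2→Eg (+1); total 4.
Path In→D→Eg (+1); total 5.
No residual In→Eg path; max flow = 5.
Certifying cut of size 5: {In→A, In→C, In→D, In→R2, In→R3}.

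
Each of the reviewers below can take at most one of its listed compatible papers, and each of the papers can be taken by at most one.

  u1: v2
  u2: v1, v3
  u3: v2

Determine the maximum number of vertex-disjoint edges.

2

Unit-capacity flow: source→left, listed edges, right→sink; max matching = max flow.
Augmenting path u1→v2 (+1); matched 1.
Augmenting path u2→v1 (+1); matched 2.
No augmenting path remains; maximum matching = 2.
König certificate: {u2, v2} is a vertex cover of size 2 (every listed pair touches it), so no matching can be larger.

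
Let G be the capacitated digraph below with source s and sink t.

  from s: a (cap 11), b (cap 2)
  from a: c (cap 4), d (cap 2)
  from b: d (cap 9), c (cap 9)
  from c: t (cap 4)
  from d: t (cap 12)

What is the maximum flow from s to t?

Augment s→a→c→t: bottleneck 4, flow now 4.
Augment s→a→d→t: bottleneck 2, flow now 6.
Augment s→b→d→t: bottleneck 2, flow now 8.
No augmenting path remains; maximum flow = 8.
In the residual graph, reachable from s: {s, a}.
Min-cut edges: s→b (2), a→c (4), a→d (2); capacity 2 + 4 + 2 = 8.
This cut is saturated, so no flow can exceed 8.

8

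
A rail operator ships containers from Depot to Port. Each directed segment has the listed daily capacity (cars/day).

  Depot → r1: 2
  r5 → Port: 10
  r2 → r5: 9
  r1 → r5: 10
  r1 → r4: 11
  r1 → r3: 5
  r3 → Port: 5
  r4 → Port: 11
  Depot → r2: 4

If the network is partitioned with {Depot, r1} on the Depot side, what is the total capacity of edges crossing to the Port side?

Edges leaving {Depot, r1}: Depot→r2 (4), r1→r3 (5), r1→r4 (11), r1→r5 (10).
Cut capacity = 4 + 5 + 11 + 10 = 30.

30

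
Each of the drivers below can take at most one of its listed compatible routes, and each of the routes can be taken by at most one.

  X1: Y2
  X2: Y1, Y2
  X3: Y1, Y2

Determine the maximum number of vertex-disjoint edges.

Unit-capacity flow: source→left, listed edges, right→sink; max matching = max flow.
Augmenting path X1→Y2 (+1); matched 1.
Augmenting path X2→Y1 (+1); matched 2.
No augmenting path remains; maximum matching = 2.
König certificate: {Y1, Y2} is a vertex cover of size 2 (every listed pair touches it), so no matching can be larger.

2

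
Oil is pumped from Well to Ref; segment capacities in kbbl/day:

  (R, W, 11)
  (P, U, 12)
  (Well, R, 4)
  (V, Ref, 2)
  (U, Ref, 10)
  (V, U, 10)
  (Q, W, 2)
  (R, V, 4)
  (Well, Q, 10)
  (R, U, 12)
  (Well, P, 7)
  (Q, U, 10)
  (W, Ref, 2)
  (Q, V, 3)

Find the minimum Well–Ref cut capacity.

14

Augment Well→P→U→Ref: bottleneck 7, flow now 7.
Augment Well→Q→U→Ref: bottleneck 3, flow now 10.
Augment Well→Q→V→Ref: bottleneck 2, flow now 12.
Augment Well→Q→W→Ref: bottleneck 2, flow now 14.
No augmenting path remains; maximum flow = 14.
By max-flow min-cut, the minimum cut capacity equals the max flow.
In the residual graph, reachable from Well: {Well, P, Q, R, U, V, W}.
Min-cut edges: U→Ref (10), V→Ref (2), W→Ref (2); capacity 10 + 2 + 2 = 14.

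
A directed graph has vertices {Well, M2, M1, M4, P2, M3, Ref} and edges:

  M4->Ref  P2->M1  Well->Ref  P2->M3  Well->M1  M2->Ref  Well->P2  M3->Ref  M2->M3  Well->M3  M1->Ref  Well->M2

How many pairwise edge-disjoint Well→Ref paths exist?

Assign every edge capacity 1; by Menger, the answer equals the max flow.
Path Well→Ref (+1); total 1.
Path Well→M2→Ref (+1); total 2.
Path Well→M1→Ref (+1); total 3.
Path Well→M3→Ref (+1); total 4.
No residual Well→Ref path; max flow = 4.
Certifying cut of size 4: {M1→Ref, M3→Ref, Well→M2, Well→Ref}.

4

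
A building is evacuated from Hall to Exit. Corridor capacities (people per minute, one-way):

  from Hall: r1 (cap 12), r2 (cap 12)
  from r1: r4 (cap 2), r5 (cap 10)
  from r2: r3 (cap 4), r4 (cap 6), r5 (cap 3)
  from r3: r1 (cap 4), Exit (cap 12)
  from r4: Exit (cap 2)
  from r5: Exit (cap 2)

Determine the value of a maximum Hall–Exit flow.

8

Augment Hall→r1→r4→Exit: bottleneck 2, flow now 2.
Augment Hall→r1→r5→Exit: bottleneck 2, flow now 4.
Augment Hall→r2→r3→Exit: bottleneck 4, flow now 8.
No augmenting path remains; maximum flow = 8.
In the residual graph, reachable from Hall: {Hall, r1, r2, r4, r5}.
Min-cut edges: r2→r3 (4), r4→Exit (2), r5→Exit (2); capacity 4 + 2 + 2 = 8.
This cut is saturated, so no flow can exceed 8.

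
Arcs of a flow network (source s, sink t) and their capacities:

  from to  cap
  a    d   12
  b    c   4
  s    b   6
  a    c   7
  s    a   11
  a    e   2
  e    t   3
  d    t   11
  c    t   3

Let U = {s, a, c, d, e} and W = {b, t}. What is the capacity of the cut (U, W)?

23

Edges leaving {s, a, c, d, e}: s→b (6), c→t (3), d→t (11), e→t (3).
Cut capacity = 6 + 3 + 11 + 3 = 23.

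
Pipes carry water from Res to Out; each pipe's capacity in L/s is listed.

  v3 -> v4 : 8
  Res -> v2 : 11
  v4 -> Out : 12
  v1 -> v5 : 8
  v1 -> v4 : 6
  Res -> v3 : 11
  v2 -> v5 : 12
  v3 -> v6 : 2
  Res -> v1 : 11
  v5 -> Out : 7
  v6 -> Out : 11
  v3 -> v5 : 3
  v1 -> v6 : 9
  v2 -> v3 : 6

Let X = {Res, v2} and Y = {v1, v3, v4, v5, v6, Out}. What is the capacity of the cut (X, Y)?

40

Edges leaving {Res, v2}: Res→v1 (11), Res→v3 (11), v2→v3 (6), v2→v5 (12).
Cut capacity = 11 + 11 + 6 + 12 = 40.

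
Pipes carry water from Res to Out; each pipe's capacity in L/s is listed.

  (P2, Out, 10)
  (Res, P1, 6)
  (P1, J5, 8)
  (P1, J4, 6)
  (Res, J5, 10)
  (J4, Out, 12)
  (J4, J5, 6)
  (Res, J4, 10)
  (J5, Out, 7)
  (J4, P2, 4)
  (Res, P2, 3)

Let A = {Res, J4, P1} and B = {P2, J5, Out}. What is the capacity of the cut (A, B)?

Edges leaving {Res, J4, P1}: Res→P2 (3), Res→J5 (10), J4→P2 (4), J4→J5 (6), J4→Out (12), P1→J5 (8).
Cut capacity = 3 + 10 + 4 + 6 + 12 + 8 = 43.

43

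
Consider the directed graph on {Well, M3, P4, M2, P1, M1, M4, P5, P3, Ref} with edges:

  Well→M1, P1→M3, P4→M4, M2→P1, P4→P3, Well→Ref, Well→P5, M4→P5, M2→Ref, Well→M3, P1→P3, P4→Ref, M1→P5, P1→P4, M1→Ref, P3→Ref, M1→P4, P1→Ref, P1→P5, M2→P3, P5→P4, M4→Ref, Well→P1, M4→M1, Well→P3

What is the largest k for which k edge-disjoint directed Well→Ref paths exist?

Assign every edge capacity 1; by Menger, the answer equals the max flow.
Path Well→Ref (+1); total 1.
Path Well→P1→Ref (+1); total 2.
Path Well→M1→Ref (+1); total 3.
Path Well→P3→Ref (+1); total 4.
Path Well→P5→P4→Ref (+1); total 5.
No residual Well→Ref path; max flow = 5.
Certifying cut of size 5: {Well→M1, Well→P1, Well→P3, Well→P5, Well→Ref}.

5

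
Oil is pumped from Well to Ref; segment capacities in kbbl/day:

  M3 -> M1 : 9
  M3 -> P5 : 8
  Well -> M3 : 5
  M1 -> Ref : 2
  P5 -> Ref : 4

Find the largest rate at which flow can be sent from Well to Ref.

5

Augment Well→M3→P5→Ref: bottleneck 4, flow now 4.
Augment Well→M3→M1→Ref: bottleneck 1, flow now 5.
No augmenting path remains; maximum flow = 5.
In the residual graph, reachable from Well: {Well}.
Min-cut edges: Well→M3 (5); capacity 5 = 5.
This cut is saturated, so no flow can exceed 5.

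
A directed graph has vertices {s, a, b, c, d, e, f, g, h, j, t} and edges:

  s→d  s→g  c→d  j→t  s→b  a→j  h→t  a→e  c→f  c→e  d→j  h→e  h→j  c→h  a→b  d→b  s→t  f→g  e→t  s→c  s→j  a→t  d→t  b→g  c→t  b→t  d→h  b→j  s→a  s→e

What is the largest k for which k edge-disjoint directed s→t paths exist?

7

Assign every edge capacity 1; by Menger, the answer equals the max flow.
Path s→t (+1); total 1.
Path s→a→t (+1); total 2.
Path s→b→t (+1); total 3.
Path s→c→t (+1); total 4.
Path s→d→t (+1); total 5.
Path s→e→t (+1); total 6.
Path s→j→t (+1); total 7.
No residual s→t path; max flow = 7.
Certifying cut of size 7: {s→a, s→b, s→c, s→d, s→e, s→j, s→t}.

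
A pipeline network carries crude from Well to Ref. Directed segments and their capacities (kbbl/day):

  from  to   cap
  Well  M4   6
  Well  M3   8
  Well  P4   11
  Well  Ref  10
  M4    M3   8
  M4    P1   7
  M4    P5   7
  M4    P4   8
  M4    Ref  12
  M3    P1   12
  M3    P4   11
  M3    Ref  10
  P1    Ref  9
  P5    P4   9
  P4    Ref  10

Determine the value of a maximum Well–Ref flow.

Augment Well→Ref: bottleneck 10, flow now 10.
Augment Well→M4→Ref: bottleneck 6, flow now 16.
Augment Well→M3→Ref: bottleneck 8, flow now 24.
Augment Well→P4→Ref: bottleneck 10, flow now 34.
No augmenting path remains; maximum flow = 34.
In the residual graph, reachable from Well: {Well, P4}.
Min-cut edges: Well→M4 (6), Well→M3 (8), Well→Ref (10), P4→Ref (10); capacity 6 + 8 + 10 + 10 = 34.
This cut is saturated, so no flow can exceed 34.

34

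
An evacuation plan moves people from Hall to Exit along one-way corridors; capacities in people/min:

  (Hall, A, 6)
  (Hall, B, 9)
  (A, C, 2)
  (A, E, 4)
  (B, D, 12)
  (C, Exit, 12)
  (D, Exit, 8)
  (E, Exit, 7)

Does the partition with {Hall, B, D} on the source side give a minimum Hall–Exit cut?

Given cut capacity: 6 + 8 = 14.
Augment Hall→A→C→Exit: bottleneck 2, flow now 2.
Augment Hall→A→E→Exit: bottleneck 4, flow now 6.
Augment Hall→B→D→Exit: bottleneck 8, flow now 14.
No augmenting path remains; maximum flow = 14.
Cut capacity 14 equals the max flow, so it is a minimum cut.

Yes — it is a minimum cut (capacity 14).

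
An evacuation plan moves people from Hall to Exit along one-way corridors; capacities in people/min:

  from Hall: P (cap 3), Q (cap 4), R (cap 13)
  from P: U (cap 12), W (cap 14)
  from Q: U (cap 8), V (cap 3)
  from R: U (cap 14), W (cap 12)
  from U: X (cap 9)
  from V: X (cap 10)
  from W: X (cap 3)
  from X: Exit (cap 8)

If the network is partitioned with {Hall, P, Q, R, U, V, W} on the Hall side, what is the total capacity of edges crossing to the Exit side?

Edges leaving {Hall, P, Q, R, U, V, W}: U→X (9), V→X (10), W→X (3).
Cut capacity = 9 + 10 + 3 = 22.

22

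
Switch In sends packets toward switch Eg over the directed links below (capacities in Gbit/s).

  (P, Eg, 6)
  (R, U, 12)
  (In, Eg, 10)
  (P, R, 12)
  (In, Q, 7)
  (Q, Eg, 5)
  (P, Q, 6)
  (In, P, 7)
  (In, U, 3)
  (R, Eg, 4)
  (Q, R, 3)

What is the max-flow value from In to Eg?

Augment In→Eg: bottleneck 10, flow now 10.
Augment In→P→Eg: bottleneck 6, flow now 16.
Augment In→Q→Eg: bottleneck 5, flow now 21.
Augment In→P→R→Eg: bottleneck 1, flow now 22.
Augment In→Q→R→Eg: bottleneck 2, flow now 24.
No augmenting path remains; maximum flow = 24.
In the residual graph, reachable from In: {In, U}.
Min-cut edges: In→P (7), In→Q (7), In→Eg (10); capacity 7 + 7 + 10 = 24.
This cut is saturated, so no flow can exceed 24.

24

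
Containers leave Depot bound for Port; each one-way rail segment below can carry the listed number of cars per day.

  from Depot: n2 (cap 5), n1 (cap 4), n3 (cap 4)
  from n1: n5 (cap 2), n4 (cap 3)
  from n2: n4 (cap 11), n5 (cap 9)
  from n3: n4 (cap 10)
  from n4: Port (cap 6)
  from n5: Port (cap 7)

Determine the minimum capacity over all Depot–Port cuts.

13

Augment Depot→n1→n4→Port: bottleneck 3, flow now 3.
Augment Depot→n1→n5→Port: bottleneck 1, flow now 4.
Augment Depot→n2→n4→Port: bottleneck 3, flow now 7.
Augment Depot→n2→n5→Port: bottleneck 2, flow now 9.
Augment Depot→n3→n4→n1→n5→Port: bottleneck 1, flow now 10. (uses reverse residual edge)
Augment Depot→n3→n4→n2→n5→Port: bottleneck 3, flow now 13. (uses reverse residual edge)
No augmenting path remains; maximum flow = 13.
By max-flow min-cut, the minimum cut capacity equals the max flow.
In the residual graph, reachable from Depot: {Depot}.
Min-cut edges: Depot→n1 (4), Depot→n2 (5), Depot→n3 (4); capacity 4 + 5 + 4 = 13.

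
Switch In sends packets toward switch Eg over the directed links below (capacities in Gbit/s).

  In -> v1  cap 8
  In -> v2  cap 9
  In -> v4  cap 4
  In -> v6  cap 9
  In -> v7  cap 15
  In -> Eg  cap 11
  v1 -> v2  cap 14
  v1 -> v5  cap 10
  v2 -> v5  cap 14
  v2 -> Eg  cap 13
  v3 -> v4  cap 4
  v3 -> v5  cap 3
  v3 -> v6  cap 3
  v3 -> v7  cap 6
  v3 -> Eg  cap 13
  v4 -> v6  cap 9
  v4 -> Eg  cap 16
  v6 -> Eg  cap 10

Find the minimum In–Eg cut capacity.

Augment In→Eg: bottleneck 11, flow now 11.
Augment In→v2→Eg: bottleneck 9, flow now 20.
Augment In→v4→Eg: bottleneck 4, flow now 24.
Augment In→v6→Eg: bottleneck 9, flow now 33.
Augment In→v1→v2→Eg: bottleneck 4, flow now 37.
No augmenting path remains; maximum flow = 37.
By max-flow min-cut, the minimum cut capacity equals the max flow.
In the residual graph, reachable from In: {In, v1, v2, v5, v7}.
Min-cut edges: In→v4 (4), In→v6 (9), In→Eg (11), v2→Eg (13); capacity 4 + 9 + 11 + 13 = 37.

37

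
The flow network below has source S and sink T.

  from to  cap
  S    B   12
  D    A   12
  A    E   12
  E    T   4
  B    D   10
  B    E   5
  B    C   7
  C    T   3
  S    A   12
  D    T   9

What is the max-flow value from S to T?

Augment S→A→E→T: bottleneck 4, flow now 4.
Augment S→B→C→T: bottleneck 3, flow now 7.
Augment S→B→D→T: bottleneck 9, flow now 16.
No augmenting path remains; maximum flow = 16.
In the residual graph, reachable from S: {S, A, E}.
Min-cut edges: S→B (12), E→T (4); capacity 12 + 4 = 16.
This cut is saturated, so no flow can exceed 16.

16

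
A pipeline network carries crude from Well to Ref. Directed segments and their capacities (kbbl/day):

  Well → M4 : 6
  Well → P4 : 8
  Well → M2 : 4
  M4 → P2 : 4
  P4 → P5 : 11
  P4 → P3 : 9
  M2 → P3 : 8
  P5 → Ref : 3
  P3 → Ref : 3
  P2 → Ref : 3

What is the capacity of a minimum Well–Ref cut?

Augment Well→M4→P2→Ref: bottleneck 3, flow now 3.
Augment Well→P4→P5→Ref: bottleneck 3, flow now 6.
Augment Well→P4→P3→Ref: bottleneck 3, flow now 9.
No augmenting path remains; maximum flow = 9.
By max-flow min-cut, the minimum cut capacity equals the max flow.
In the residual graph, reachable from Well: {Well, M4, P4, M2, P5, P3, P2}.
Min-cut edges: P5→Ref (3), P3→Ref (3), P2→Ref (3); capacity 3 + 3 + 3 = 9.

9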